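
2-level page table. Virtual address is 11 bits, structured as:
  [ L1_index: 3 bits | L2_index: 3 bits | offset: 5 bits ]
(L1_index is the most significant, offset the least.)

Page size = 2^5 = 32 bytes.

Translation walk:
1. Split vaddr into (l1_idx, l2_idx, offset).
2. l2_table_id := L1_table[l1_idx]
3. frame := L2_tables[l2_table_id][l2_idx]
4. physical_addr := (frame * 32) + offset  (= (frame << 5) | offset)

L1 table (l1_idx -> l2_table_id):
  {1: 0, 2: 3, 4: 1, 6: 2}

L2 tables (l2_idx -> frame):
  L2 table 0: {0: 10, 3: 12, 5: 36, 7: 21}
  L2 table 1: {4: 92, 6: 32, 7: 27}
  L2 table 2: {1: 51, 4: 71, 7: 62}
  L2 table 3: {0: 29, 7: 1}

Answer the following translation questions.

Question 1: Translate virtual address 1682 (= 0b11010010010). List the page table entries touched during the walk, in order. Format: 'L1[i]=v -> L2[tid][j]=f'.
vaddr = 1682 = 0b11010010010
Split: l1_idx=6, l2_idx=4, offset=18

Answer: L1[6]=2 -> L2[2][4]=71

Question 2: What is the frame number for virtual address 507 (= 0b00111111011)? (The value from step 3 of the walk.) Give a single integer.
Answer: 21

Derivation:
vaddr = 507: l1_idx=1, l2_idx=7
L1[1] = 0; L2[0][7] = 21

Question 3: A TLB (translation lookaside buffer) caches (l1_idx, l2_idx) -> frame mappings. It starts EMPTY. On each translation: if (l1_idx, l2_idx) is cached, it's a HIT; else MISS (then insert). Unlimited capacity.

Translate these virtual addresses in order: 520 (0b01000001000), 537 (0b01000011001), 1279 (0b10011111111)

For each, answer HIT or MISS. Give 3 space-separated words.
vaddr=520: (2,0) not in TLB -> MISS, insert
vaddr=537: (2,0) in TLB -> HIT
vaddr=1279: (4,7) not in TLB -> MISS, insert

Answer: MISS HIT MISS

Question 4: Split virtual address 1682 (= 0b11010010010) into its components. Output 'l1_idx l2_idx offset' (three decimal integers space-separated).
vaddr = 1682 = 0b11010010010
  top 3 bits -> l1_idx = 6
  next 3 bits -> l2_idx = 4
  bottom 5 bits -> offset = 18

Answer: 6 4 18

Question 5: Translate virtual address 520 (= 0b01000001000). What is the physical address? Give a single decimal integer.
vaddr = 520 = 0b01000001000
Split: l1_idx=2, l2_idx=0, offset=8
L1[2] = 3
L2[3][0] = 29
paddr = 29 * 32 + 8 = 936

Answer: 936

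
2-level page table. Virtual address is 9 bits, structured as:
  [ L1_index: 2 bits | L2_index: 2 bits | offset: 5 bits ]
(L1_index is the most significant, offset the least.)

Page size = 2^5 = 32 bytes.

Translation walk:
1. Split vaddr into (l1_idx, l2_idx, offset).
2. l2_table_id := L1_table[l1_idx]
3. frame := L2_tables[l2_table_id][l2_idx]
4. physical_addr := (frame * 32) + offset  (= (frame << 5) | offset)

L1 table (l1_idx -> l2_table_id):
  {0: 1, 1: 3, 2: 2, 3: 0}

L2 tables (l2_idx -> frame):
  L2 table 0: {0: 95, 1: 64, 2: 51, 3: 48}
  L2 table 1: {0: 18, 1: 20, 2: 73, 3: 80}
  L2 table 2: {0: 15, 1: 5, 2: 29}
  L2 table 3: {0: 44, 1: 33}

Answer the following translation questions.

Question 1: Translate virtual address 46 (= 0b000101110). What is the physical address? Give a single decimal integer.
Answer: 654

Derivation:
vaddr = 46 = 0b000101110
Split: l1_idx=0, l2_idx=1, offset=14
L1[0] = 1
L2[1][1] = 20
paddr = 20 * 32 + 14 = 654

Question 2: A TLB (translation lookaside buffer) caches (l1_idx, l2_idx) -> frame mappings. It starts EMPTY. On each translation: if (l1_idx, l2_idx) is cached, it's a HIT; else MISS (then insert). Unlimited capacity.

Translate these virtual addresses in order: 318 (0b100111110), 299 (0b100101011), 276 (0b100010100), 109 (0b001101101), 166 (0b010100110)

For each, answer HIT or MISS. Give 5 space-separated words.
vaddr=318: (2,1) not in TLB -> MISS, insert
vaddr=299: (2,1) in TLB -> HIT
vaddr=276: (2,0) not in TLB -> MISS, insert
vaddr=109: (0,3) not in TLB -> MISS, insert
vaddr=166: (1,1) not in TLB -> MISS, insert

Answer: MISS HIT MISS MISS MISS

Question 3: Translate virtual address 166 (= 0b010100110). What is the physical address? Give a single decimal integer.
vaddr = 166 = 0b010100110
Split: l1_idx=1, l2_idx=1, offset=6
L1[1] = 3
L2[3][1] = 33
paddr = 33 * 32 + 6 = 1062

Answer: 1062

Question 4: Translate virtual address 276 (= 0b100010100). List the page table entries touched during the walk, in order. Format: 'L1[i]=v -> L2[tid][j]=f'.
vaddr = 276 = 0b100010100
Split: l1_idx=2, l2_idx=0, offset=20

Answer: L1[2]=2 -> L2[2][0]=15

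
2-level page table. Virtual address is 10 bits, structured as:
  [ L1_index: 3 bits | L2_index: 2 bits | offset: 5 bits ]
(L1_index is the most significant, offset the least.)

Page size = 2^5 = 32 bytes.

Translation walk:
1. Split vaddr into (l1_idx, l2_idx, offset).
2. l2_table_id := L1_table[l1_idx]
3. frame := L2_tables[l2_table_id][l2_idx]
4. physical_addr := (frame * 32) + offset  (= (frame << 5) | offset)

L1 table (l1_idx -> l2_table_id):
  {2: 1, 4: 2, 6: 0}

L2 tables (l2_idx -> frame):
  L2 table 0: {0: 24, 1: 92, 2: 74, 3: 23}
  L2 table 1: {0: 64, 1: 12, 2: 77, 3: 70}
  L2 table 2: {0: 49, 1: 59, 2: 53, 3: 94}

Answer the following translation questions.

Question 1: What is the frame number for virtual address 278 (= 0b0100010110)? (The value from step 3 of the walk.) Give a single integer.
vaddr = 278: l1_idx=2, l2_idx=0
L1[2] = 1; L2[1][0] = 64

Answer: 64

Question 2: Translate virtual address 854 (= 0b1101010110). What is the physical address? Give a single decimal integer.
Answer: 2390

Derivation:
vaddr = 854 = 0b1101010110
Split: l1_idx=6, l2_idx=2, offset=22
L1[6] = 0
L2[0][2] = 74
paddr = 74 * 32 + 22 = 2390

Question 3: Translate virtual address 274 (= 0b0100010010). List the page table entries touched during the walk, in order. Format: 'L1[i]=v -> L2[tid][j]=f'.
Answer: L1[2]=1 -> L2[1][0]=64

Derivation:
vaddr = 274 = 0b0100010010
Split: l1_idx=2, l2_idx=0, offset=18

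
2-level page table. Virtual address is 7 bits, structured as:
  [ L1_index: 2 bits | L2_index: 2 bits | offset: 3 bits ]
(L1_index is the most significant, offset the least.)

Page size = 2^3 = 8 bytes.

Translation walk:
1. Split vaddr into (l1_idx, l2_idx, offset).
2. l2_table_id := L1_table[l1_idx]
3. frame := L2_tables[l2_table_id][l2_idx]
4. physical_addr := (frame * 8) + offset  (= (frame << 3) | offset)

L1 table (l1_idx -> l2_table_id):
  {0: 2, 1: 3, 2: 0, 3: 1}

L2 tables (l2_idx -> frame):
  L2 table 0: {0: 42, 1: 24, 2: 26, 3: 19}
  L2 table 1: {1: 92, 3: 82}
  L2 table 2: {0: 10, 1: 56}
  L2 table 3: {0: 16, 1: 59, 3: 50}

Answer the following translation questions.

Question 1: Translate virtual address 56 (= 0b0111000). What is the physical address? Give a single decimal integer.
vaddr = 56 = 0b0111000
Split: l1_idx=1, l2_idx=3, offset=0
L1[1] = 3
L2[3][3] = 50
paddr = 50 * 8 + 0 = 400

Answer: 400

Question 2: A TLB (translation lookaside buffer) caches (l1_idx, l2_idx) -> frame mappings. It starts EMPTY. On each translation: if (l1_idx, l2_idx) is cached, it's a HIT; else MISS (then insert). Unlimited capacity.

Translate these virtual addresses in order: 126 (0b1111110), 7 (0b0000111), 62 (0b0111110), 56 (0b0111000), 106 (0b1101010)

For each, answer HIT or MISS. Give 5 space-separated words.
Answer: MISS MISS MISS HIT MISS

Derivation:
vaddr=126: (3,3) not in TLB -> MISS, insert
vaddr=7: (0,0) not in TLB -> MISS, insert
vaddr=62: (1,3) not in TLB -> MISS, insert
vaddr=56: (1,3) in TLB -> HIT
vaddr=106: (3,1) not in TLB -> MISS, insert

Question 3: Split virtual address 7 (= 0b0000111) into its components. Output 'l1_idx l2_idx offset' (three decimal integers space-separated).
vaddr = 7 = 0b0000111
  top 2 bits -> l1_idx = 0
  next 2 bits -> l2_idx = 0
  bottom 3 bits -> offset = 7

Answer: 0 0 7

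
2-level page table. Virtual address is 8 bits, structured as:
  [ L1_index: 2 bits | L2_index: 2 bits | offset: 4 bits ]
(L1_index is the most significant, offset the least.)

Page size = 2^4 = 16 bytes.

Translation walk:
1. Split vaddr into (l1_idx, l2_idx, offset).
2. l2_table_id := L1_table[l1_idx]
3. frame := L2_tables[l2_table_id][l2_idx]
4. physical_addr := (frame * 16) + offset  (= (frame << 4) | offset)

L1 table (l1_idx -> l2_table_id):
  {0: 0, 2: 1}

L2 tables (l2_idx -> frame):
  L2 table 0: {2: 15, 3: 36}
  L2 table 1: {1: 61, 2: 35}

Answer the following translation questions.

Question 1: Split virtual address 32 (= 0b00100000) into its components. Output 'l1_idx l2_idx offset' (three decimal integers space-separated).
vaddr = 32 = 0b00100000
  top 2 bits -> l1_idx = 0
  next 2 bits -> l2_idx = 2
  bottom 4 bits -> offset = 0

Answer: 0 2 0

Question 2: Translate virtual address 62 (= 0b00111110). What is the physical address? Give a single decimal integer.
Answer: 590

Derivation:
vaddr = 62 = 0b00111110
Split: l1_idx=0, l2_idx=3, offset=14
L1[0] = 0
L2[0][3] = 36
paddr = 36 * 16 + 14 = 590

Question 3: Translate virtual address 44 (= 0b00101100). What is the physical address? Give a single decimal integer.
Answer: 252

Derivation:
vaddr = 44 = 0b00101100
Split: l1_idx=0, l2_idx=2, offset=12
L1[0] = 0
L2[0][2] = 15
paddr = 15 * 16 + 12 = 252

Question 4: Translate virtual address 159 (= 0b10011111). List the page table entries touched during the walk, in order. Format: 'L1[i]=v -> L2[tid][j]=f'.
vaddr = 159 = 0b10011111
Split: l1_idx=2, l2_idx=1, offset=15

Answer: L1[2]=1 -> L2[1][1]=61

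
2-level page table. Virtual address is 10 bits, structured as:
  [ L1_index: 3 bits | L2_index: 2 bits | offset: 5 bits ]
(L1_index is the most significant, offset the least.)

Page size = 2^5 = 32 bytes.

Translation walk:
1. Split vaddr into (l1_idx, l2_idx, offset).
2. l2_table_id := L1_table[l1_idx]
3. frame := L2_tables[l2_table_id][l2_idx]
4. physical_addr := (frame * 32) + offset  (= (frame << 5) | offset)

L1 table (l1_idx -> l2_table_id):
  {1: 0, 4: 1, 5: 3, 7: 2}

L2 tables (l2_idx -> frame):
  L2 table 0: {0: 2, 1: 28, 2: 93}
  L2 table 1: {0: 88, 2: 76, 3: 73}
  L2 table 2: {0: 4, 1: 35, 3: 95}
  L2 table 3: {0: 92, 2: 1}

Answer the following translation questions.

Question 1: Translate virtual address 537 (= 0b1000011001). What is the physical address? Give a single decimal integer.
Answer: 2841

Derivation:
vaddr = 537 = 0b1000011001
Split: l1_idx=4, l2_idx=0, offset=25
L1[4] = 1
L2[1][0] = 88
paddr = 88 * 32 + 25 = 2841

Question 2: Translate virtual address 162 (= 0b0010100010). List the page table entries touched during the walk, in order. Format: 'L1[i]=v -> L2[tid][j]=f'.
Answer: L1[1]=0 -> L2[0][1]=28

Derivation:
vaddr = 162 = 0b0010100010
Split: l1_idx=1, l2_idx=1, offset=2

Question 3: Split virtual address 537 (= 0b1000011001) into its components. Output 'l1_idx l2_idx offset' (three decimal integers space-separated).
vaddr = 537 = 0b1000011001
  top 3 bits -> l1_idx = 4
  next 2 bits -> l2_idx = 0
  bottom 5 bits -> offset = 25

Answer: 4 0 25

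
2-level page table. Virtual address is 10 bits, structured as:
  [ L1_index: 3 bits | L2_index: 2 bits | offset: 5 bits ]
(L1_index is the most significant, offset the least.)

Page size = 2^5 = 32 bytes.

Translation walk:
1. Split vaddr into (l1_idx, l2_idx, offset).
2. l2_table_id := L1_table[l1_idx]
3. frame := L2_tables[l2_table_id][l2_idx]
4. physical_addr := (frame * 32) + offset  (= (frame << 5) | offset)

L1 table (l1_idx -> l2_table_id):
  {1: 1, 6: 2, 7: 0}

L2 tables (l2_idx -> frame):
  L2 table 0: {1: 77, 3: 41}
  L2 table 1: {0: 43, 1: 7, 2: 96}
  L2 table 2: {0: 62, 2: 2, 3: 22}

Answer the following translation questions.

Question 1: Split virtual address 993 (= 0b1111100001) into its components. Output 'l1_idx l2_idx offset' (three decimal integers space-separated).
vaddr = 993 = 0b1111100001
  top 3 bits -> l1_idx = 7
  next 2 bits -> l2_idx = 3
  bottom 5 bits -> offset = 1

Answer: 7 3 1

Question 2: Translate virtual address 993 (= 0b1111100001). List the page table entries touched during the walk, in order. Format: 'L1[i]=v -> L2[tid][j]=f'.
vaddr = 993 = 0b1111100001
Split: l1_idx=7, l2_idx=3, offset=1

Answer: L1[7]=0 -> L2[0][3]=41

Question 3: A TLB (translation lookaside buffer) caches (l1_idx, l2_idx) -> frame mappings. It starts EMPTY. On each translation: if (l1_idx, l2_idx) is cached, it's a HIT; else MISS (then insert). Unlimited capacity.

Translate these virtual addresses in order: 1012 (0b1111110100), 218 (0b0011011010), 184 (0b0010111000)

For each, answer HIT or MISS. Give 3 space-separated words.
vaddr=1012: (7,3) not in TLB -> MISS, insert
vaddr=218: (1,2) not in TLB -> MISS, insert
vaddr=184: (1,1) not in TLB -> MISS, insert

Answer: MISS MISS MISS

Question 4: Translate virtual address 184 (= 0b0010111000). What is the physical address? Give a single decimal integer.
Answer: 248

Derivation:
vaddr = 184 = 0b0010111000
Split: l1_idx=1, l2_idx=1, offset=24
L1[1] = 1
L2[1][1] = 7
paddr = 7 * 32 + 24 = 248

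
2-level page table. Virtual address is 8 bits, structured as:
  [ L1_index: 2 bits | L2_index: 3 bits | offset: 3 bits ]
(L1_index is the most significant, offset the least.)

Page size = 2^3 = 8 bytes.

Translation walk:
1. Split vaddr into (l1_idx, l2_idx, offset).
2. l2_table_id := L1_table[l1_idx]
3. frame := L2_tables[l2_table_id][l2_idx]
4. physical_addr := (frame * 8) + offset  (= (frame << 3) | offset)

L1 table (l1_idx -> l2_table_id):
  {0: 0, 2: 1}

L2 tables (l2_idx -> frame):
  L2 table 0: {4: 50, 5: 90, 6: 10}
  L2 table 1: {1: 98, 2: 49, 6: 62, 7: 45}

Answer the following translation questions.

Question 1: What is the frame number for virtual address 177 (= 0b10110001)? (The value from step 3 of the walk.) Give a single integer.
Answer: 62

Derivation:
vaddr = 177: l1_idx=2, l2_idx=6
L1[2] = 1; L2[1][6] = 62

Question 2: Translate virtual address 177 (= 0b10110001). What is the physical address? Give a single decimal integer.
Answer: 497

Derivation:
vaddr = 177 = 0b10110001
Split: l1_idx=2, l2_idx=6, offset=1
L1[2] = 1
L2[1][6] = 62
paddr = 62 * 8 + 1 = 497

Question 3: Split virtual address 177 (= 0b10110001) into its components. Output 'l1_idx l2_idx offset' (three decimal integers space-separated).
vaddr = 177 = 0b10110001
  top 2 bits -> l1_idx = 2
  next 3 bits -> l2_idx = 6
  bottom 3 bits -> offset = 1

Answer: 2 6 1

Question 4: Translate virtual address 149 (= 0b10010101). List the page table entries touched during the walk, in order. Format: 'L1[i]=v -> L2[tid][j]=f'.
Answer: L1[2]=1 -> L2[1][2]=49

Derivation:
vaddr = 149 = 0b10010101
Split: l1_idx=2, l2_idx=2, offset=5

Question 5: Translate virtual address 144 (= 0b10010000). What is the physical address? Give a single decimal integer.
Answer: 392

Derivation:
vaddr = 144 = 0b10010000
Split: l1_idx=2, l2_idx=2, offset=0
L1[2] = 1
L2[1][2] = 49
paddr = 49 * 8 + 0 = 392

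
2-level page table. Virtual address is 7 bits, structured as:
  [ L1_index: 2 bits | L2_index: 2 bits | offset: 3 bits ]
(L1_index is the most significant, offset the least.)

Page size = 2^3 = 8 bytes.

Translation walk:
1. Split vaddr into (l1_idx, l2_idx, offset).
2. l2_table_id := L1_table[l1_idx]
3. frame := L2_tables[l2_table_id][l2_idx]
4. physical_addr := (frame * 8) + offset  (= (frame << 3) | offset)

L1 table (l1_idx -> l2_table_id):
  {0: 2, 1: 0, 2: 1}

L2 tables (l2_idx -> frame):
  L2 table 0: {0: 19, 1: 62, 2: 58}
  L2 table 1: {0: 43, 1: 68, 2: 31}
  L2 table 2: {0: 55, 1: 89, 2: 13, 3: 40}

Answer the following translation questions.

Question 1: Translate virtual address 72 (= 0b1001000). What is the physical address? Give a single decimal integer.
Answer: 544

Derivation:
vaddr = 72 = 0b1001000
Split: l1_idx=2, l2_idx=1, offset=0
L1[2] = 1
L2[1][1] = 68
paddr = 68 * 8 + 0 = 544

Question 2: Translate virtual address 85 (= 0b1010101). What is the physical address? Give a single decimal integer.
vaddr = 85 = 0b1010101
Split: l1_idx=2, l2_idx=2, offset=5
L1[2] = 1
L2[1][2] = 31
paddr = 31 * 8 + 5 = 253

Answer: 253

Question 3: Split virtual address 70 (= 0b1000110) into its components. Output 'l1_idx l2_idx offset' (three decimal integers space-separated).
vaddr = 70 = 0b1000110
  top 2 bits -> l1_idx = 2
  next 2 bits -> l2_idx = 0
  bottom 3 bits -> offset = 6

Answer: 2 0 6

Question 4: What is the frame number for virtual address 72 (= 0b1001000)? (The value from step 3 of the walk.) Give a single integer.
vaddr = 72: l1_idx=2, l2_idx=1
L1[2] = 1; L2[1][1] = 68

Answer: 68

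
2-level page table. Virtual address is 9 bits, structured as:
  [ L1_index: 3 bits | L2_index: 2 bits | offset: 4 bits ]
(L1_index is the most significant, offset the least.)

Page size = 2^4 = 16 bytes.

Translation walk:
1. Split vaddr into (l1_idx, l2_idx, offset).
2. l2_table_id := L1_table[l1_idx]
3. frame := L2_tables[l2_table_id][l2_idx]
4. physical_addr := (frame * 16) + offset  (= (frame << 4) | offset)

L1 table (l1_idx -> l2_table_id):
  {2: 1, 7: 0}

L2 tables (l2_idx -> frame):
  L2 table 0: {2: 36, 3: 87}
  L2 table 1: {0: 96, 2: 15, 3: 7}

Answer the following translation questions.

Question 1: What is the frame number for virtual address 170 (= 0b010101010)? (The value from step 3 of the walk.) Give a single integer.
vaddr = 170: l1_idx=2, l2_idx=2
L1[2] = 1; L2[1][2] = 15

Answer: 15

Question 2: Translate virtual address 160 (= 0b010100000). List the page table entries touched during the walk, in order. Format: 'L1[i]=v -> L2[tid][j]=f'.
Answer: L1[2]=1 -> L2[1][2]=15

Derivation:
vaddr = 160 = 0b010100000
Split: l1_idx=2, l2_idx=2, offset=0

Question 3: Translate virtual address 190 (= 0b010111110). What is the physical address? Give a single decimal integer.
vaddr = 190 = 0b010111110
Split: l1_idx=2, l2_idx=3, offset=14
L1[2] = 1
L2[1][3] = 7
paddr = 7 * 16 + 14 = 126

Answer: 126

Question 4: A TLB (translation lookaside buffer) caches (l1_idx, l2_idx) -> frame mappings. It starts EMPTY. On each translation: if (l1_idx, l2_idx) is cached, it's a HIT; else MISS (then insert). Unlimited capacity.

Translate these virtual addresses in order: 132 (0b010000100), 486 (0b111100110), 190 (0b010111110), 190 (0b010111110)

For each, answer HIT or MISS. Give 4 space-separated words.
Answer: MISS MISS MISS HIT

Derivation:
vaddr=132: (2,0) not in TLB -> MISS, insert
vaddr=486: (7,2) not in TLB -> MISS, insert
vaddr=190: (2,3) not in TLB -> MISS, insert
vaddr=190: (2,3) in TLB -> HIT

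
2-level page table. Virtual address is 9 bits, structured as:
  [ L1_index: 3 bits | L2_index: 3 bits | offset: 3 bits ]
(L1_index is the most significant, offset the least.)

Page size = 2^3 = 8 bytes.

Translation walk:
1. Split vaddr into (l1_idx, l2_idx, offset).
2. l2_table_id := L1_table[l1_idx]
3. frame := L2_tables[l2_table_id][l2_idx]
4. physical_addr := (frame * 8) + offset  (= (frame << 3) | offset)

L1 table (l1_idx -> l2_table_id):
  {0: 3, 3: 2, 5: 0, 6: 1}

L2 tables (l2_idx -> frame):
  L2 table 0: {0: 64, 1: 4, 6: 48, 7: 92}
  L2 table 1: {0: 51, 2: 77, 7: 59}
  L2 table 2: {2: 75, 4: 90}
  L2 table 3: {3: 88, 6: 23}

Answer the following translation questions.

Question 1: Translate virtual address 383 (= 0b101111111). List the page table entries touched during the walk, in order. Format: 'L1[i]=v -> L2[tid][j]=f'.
Answer: L1[5]=0 -> L2[0][7]=92

Derivation:
vaddr = 383 = 0b101111111
Split: l1_idx=5, l2_idx=7, offset=7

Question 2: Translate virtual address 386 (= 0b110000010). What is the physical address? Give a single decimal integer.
Answer: 410

Derivation:
vaddr = 386 = 0b110000010
Split: l1_idx=6, l2_idx=0, offset=2
L1[6] = 1
L2[1][0] = 51
paddr = 51 * 8 + 2 = 410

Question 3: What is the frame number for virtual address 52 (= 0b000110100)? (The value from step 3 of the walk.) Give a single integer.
vaddr = 52: l1_idx=0, l2_idx=6
L1[0] = 3; L2[3][6] = 23

Answer: 23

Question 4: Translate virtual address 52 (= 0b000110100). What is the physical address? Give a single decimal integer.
vaddr = 52 = 0b000110100
Split: l1_idx=0, l2_idx=6, offset=4
L1[0] = 3
L2[3][6] = 23
paddr = 23 * 8 + 4 = 188

Answer: 188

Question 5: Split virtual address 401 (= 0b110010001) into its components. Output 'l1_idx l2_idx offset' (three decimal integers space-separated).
Answer: 6 2 1

Derivation:
vaddr = 401 = 0b110010001
  top 3 bits -> l1_idx = 6
  next 3 bits -> l2_idx = 2
  bottom 3 bits -> offset = 1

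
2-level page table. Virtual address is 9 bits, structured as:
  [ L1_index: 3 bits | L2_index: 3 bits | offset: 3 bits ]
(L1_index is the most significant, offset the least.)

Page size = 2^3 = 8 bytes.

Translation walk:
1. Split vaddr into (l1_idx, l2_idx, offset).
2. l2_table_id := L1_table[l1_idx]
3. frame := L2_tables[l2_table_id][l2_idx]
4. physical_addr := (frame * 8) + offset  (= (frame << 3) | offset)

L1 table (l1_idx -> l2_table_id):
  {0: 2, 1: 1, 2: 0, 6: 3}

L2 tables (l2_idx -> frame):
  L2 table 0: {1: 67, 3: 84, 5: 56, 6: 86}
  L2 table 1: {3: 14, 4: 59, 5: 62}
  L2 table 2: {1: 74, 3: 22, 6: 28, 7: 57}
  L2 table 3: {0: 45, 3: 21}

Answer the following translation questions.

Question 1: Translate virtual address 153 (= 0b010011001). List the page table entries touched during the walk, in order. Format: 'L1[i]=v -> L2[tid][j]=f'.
vaddr = 153 = 0b010011001
Split: l1_idx=2, l2_idx=3, offset=1

Answer: L1[2]=0 -> L2[0][3]=84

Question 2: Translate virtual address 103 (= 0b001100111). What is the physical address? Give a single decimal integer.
vaddr = 103 = 0b001100111
Split: l1_idx=1, l2_idx=4, offset=7
L1[1] = 1
L2[1][4] = 59
paddr = 59 * 8 + 7 = 479

Answer: 479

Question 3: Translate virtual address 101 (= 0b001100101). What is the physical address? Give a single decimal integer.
vaddr = 101 = 0b001100101
Split: l1_idx=1, l2_idx=4, offset=5
L1[1] = 1
L2[1][4] = 59
paddr = 59 * 8 + 5 = 477

Answer: 477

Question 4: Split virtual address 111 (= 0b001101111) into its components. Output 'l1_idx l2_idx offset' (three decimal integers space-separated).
Answer: 1 5 7

Derivation:
vaddr = 111 = 0b001101111
  top 3 bits -> l1_idx = 1
  next 3 bits -> l2_idx = 5
  bottom 3 bits -> offset = 7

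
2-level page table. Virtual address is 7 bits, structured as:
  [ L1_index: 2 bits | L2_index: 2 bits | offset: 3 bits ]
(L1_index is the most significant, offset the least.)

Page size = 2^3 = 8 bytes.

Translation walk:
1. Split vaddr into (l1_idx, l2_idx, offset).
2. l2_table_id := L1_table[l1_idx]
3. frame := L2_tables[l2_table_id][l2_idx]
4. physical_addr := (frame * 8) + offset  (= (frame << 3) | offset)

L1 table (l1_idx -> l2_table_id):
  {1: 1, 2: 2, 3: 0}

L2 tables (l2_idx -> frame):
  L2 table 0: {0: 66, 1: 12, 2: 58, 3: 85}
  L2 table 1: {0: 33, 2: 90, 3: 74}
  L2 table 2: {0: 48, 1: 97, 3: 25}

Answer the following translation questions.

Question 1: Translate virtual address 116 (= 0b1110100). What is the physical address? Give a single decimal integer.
vaddr = 116 = 0b1110100
Split: l1_idx=3, l2_idx=2, offset=4
L1[3] = 0
L2[0][2] = 58
paddr = 58 * 8 + 4 = 468

Answer: 468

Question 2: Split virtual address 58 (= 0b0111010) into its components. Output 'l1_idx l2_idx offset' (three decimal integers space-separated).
Answer: 1 3 2

Derivation:
vaddr = 58 = 0b0111010
  top 2 bits -> l1_idx = 1
  next 2 bits -> l2_idx = 3
  bottom 3 bits -> offset = 2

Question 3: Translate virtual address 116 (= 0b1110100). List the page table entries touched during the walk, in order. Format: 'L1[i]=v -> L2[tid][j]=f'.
Answer: L1[3]=0 -> L2[0][2]=58

Derivation:
vaddr = 116 = 0b1110100
Split: l1_idx=3, l2_idx=2, offset=4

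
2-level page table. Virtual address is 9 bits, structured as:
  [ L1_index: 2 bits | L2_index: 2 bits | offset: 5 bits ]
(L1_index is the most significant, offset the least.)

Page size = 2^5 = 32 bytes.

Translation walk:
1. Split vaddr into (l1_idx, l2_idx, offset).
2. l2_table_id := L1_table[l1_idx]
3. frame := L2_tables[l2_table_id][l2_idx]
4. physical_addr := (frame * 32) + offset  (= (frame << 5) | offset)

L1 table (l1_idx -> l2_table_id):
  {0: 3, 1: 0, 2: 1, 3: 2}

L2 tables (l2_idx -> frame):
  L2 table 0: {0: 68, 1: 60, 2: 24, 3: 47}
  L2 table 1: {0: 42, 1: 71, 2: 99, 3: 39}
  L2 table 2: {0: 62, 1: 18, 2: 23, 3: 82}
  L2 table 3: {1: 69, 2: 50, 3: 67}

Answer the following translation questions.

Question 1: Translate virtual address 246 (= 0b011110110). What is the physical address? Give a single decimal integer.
vaddr = 246 = 0b011110110
Split: l1_idx=1, l2_idx=3, offset=22
L1[1] = 0
L2[0][3] = 47
paddr = 47 * 32 + 22 = 1526

Answer: 1526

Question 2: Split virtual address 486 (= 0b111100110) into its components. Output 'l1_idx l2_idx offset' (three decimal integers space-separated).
vaddr = 486 = 0b111100110
  top 2 bits -> l1_idx = 3
  next 2 bits -> l2_idx = 3
  bottom 5 bits -> offset = 6

Answer: 3 3 6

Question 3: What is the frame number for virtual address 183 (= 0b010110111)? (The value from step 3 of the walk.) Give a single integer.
Answer: 60

Derivation:
vaddr = 183: l1_idx=1, l2_idx=1
L1[1] = 0; L2[0][1] = 60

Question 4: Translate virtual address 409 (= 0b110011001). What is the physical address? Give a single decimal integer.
vaddr = 409 = 0b110011001
Split: l1_idx=3, l2_idx=0, offset=25
L1[3] = 2
L2[2][0] = 62
paddr = 62 * 32 + 25 = 2009

Answer: 2009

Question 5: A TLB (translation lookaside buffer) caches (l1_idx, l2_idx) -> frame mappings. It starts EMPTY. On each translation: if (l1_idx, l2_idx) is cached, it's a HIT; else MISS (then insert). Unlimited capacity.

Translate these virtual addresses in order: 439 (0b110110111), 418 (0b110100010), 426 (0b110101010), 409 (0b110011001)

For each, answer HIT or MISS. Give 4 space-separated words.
vaddr=439: (3,1) not in TLB -> MISS, insert
vaddr=418: (3,1) in TLB -> HIT
vaddr=426: (3,1) in TLB -> HIT
vaddr=409: (3,0) not in TLB -> MISS, insert

Answer: MISS HIT HIT MISS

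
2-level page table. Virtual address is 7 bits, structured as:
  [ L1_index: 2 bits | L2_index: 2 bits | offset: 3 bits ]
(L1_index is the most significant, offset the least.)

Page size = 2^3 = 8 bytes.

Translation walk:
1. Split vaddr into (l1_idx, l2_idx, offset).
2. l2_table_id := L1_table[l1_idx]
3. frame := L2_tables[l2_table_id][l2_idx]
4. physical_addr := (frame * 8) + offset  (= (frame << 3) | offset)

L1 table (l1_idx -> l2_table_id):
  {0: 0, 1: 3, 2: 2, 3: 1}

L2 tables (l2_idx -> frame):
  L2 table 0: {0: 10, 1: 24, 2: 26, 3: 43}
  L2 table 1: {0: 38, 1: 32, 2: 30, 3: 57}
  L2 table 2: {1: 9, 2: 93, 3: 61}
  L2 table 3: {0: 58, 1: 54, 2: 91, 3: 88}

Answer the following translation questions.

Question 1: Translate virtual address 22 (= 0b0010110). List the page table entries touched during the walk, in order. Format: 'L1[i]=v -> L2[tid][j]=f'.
Answer: L1[0]=0 -> L2[0][2]=26

Derivation:
vaddr = 22 = 0b0010110
Split: l1_idx=0, l2_idx=2, offset=6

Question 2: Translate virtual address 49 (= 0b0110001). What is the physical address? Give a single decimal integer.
Answer: 729

Derivation:
vaddr = 49 = 0b0110001
Split: l1_idx=1, l2_idx=2, offset=1
L1[1] = 3
L2[3][2] = 91
paddr = 91 * 8 + 1 = 729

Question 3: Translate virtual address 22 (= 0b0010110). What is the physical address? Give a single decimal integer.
vaddr = 22 = 0b0010110
Split: l1_idx=0, l2_idx=2, offset=6
L1[0] = 0
L2[0][2] = 26
paddr = 26 * 8 + 6 = 214

Answer: 214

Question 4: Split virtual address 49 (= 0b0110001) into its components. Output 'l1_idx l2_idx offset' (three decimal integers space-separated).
Answer: 1 2 1

Derivation:
vaddr = 49 = 0b0110001
  top 2 bits -> l1_idx = 1
  next 2 bits -> l2_idx = 2
  bottom 3 bits -> offset = 1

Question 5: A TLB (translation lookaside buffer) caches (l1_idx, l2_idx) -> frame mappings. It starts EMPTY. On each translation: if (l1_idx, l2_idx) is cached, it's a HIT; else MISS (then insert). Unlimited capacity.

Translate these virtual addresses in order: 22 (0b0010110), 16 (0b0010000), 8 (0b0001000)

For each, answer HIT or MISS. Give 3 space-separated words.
vaddr=22: (0,2) not in TLB -> MISS, insert
vaddr=16: (0,2) in TLB -> HIT
vaddr=8: (0,1) not in TLB -> MISS, insert

Answer: MISS HIT MISS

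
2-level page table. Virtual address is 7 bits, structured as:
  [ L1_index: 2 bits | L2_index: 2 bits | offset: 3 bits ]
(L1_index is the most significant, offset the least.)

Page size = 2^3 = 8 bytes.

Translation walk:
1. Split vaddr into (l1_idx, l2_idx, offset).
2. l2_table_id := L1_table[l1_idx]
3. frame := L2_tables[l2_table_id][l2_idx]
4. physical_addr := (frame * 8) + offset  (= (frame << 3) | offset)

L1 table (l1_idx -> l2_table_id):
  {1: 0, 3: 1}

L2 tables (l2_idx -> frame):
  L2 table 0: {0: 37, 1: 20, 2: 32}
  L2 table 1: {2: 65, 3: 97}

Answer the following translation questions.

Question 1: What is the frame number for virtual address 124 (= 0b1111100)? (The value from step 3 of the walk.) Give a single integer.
Answer: 97

Derivation:
vaddr = 124: l1_idx=3, l2_idx=3
L1[3] = 1; L2[1][3] = 97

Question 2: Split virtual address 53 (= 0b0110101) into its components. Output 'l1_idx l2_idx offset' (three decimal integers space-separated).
Answer: 1 2 5

Derivation:
vaddr = 53 = 0b0110101
  top 2 bits -> l1_idx = 1
  next 2 bits -> l2_idx = 2
  bottom 3 bits -> offset = 5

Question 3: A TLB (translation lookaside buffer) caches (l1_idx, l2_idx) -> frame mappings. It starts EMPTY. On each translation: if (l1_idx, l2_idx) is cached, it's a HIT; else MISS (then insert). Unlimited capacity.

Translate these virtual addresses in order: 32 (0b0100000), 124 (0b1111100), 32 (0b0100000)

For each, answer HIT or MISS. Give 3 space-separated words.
vaddr=32: (1,0) not in TLB -> MISS, insert
vaddr=124: (3,3) not in TLB -> MISS, insert
vaddr=32: (1,0) in TLB -> HIT

Answer: MISS MISS HIT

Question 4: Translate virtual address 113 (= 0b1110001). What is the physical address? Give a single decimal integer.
vaddr = 113 = 0b1110001
Split: l1_idx=3, l2_idx=2, offset=1
L1[3] = 1
L2[1][2] = 65
paddr = 65 * 8 + 1 = 521

Answer: 521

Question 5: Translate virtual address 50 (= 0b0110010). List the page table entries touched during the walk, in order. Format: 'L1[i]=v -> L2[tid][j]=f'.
Answer: L1[1]=0 -> L2[0][2]=32

Derivation:
vaddr = 50 = 0b0110010
Split: l1_idx=1, l2_idx=2, offset=2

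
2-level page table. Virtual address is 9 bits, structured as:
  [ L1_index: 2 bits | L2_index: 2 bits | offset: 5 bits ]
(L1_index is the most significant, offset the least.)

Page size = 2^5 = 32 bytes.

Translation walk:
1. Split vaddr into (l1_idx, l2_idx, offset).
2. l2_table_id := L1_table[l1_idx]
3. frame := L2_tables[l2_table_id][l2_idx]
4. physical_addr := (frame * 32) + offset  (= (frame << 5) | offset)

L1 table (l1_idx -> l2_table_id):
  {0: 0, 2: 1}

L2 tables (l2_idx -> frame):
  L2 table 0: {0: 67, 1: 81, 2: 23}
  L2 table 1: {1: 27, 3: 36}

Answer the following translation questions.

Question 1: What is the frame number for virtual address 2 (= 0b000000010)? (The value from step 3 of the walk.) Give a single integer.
Answer: 67

Derivation:
vaddr = 2: l1_idx=0, l2_idx=0
L1[0] = 0; L2[0][0] = 67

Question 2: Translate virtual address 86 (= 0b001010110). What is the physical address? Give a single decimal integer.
Answer: 758

Derivation:
vaddr = 86 = 0b001010110
Split: l1_idx=0, l2_idx=2, offset=22
L1[0] = 0
L2[0][2] = 23
paddr = 23 * 32 + 22 = 758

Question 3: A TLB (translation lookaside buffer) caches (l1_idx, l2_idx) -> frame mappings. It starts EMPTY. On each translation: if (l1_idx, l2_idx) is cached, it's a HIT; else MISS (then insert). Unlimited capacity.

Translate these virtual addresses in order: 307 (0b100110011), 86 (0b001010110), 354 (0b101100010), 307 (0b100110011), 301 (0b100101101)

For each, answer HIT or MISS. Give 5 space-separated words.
vaddr=307: (2,1) not in TLB -> MISS, insert
vaddr=86: (0,2) not in TLB -> MISS, insert
vaddr=354: (2,3) not in TLB -> MISS, insert
vaddr=307: (2,1) in TLB -> HIT
vaddr=301: (2,1) in TLB -> HIT

Answer: MISS MISS MISS HIT HIT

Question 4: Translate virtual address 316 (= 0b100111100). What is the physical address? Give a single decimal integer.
Answer: 892

Derivation:
vaddr = 316 = 0b100111100
Split: l1_idx=2, l2_idx=1, offset=28
L1[2] = 1
L2[1][1] = 27
paddr = 27 * 32 + 28 = 892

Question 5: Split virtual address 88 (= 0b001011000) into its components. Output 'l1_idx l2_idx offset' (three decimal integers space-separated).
Answer: 0 2 24

Derivation:
vaddr = 88 = 0b001011000
  top 2 bits -> l1_idx = 0
  next 2 bits -> l2_idx = 2
  bottom 5 bits -> offset = 24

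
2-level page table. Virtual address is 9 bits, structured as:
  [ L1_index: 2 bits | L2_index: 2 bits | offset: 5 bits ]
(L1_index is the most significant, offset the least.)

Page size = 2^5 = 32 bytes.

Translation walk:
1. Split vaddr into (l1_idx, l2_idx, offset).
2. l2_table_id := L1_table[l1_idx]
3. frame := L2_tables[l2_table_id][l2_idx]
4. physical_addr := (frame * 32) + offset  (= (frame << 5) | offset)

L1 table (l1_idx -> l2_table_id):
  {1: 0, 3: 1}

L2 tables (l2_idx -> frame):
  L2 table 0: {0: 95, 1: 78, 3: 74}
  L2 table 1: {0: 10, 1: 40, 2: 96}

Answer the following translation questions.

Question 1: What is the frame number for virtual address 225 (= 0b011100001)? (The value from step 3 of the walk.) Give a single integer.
vaddr = 225: l1_idx=1, l2_idx=3
L1[1] = 0; L2[0][3] = 74

Answer: 74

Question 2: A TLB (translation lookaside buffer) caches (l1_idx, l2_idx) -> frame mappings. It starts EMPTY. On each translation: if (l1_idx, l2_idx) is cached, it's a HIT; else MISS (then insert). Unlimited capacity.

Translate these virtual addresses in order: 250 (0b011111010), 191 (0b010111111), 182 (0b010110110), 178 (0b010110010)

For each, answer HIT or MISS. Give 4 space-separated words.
vaddr=250: (1,3) not in TLB -> MISS, insert
vaddr=191: (1,1) not in TLB -> MISS, insert
vaddr=182: (1,1) in TLB -> HIT
vaddr=178: (1,1) in TLB -> HIT

Answer: MISS MISS HIT HIT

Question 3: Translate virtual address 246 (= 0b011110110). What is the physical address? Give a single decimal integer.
Answer: 2390

Derivation:
vaddr = 246 = 0b011110110
Split: l1_idx=1, l2_idx=3, offset=22
L1[1] = 0
L2[0][3] = 74
paddr = 74 * 32 + 22 = 2390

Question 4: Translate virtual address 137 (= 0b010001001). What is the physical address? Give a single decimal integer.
vaddr = 137 = 0b010001001
Split: l1_idx=1, l2_idx=0, offset=9
L1[1] = 0
L2[0][0] = 95
paddr = 95 * 32 + 9 = 3049

Answer: 3049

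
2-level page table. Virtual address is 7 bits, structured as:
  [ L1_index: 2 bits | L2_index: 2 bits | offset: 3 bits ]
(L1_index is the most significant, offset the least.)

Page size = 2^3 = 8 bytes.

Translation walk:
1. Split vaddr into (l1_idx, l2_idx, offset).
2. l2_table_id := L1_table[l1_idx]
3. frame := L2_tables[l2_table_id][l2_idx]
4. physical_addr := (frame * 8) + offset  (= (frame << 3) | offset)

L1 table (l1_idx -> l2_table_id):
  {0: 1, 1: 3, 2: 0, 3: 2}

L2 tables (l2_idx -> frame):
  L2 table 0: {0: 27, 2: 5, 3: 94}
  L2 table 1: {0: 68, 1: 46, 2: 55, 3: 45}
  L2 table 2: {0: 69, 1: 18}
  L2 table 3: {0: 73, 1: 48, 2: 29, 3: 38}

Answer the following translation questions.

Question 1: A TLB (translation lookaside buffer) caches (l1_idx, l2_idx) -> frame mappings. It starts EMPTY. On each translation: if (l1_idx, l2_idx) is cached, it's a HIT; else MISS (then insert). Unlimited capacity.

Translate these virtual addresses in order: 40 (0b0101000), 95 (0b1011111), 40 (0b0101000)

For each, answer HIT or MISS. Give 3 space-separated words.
vaddr=40: (1,1) not in TLB -> MISS, insert
vaddr=95: (2,3) not in TLB -> MISS, insert
vaddr=40: (1,1) in TLB -> HIT

Answer: MISS MISS HIT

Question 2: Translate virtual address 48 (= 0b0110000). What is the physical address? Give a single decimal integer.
Answer: 232

Derivation:
vaddr = 48 = 0b0110000
Split: l1_idx=1, l2_idx=2, offset=0
L1[1] = 3
L2[3][2] = 29
paddr = 29 * 8 + 0 = 232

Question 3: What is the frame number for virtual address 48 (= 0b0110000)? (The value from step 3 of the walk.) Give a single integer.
Answer: 29

Derivation:
vaddr = 48: l1_idx=1, l2_idx=2
L1[1] = 3; L2[3][2] = 29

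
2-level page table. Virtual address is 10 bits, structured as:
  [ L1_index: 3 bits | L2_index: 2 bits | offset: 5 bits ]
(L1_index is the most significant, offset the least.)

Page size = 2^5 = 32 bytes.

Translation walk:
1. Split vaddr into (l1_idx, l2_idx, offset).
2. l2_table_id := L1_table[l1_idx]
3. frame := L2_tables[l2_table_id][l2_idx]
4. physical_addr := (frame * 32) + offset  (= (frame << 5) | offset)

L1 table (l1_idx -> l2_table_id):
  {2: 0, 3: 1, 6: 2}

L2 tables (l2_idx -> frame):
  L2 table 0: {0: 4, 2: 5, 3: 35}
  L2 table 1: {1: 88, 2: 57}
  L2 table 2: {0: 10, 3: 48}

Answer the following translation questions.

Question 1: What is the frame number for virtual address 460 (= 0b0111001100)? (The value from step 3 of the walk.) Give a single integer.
Answer: 57

Derivation:
vaddr = 460: l1_idx=3, l2_idx=2
L1[3] = 1; L2[1][2] = 57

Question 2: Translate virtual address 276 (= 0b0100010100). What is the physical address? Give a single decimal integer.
vaddr = 276 = 0b0100010100
Split: l1_idx=2, l2_idx=0, offset=20
L1[2] = 0
L2[0][0] = 4
paddr = 4 * 32 + 20 = 148

Answer: 148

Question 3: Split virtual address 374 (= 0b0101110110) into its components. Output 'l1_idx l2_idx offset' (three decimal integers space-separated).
vaddr = 374 = 0b0101110110
  top 3 bits -> l1_idx = 2
  next 2 bits -> l2_idx = 3
  bottom 5 bits -> offset = 22

Answer: 2 3 22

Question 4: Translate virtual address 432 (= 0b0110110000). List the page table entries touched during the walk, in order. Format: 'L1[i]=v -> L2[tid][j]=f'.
vaddr = 432 = 0b0110110000
Split: l1_idx=3, l2_idx=1, offset=16

Answer: L1[3]=1 -> L2[1][1]=88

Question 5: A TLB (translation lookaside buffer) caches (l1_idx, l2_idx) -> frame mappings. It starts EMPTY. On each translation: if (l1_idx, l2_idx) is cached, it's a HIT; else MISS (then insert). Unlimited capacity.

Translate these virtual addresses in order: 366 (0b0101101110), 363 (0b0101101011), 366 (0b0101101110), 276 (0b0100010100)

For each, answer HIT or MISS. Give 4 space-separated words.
Answer: MISS HIT HIT MISS

Derivation:
vaddr=366: (2,3) not in TLB -> MISS, insert
vaddr=363: (2,3) in TLB -> HIT
vaddr=366: (2,3) in TLB -> HIT
vaddr=276: (2,0) not in TLB -> MISS, insert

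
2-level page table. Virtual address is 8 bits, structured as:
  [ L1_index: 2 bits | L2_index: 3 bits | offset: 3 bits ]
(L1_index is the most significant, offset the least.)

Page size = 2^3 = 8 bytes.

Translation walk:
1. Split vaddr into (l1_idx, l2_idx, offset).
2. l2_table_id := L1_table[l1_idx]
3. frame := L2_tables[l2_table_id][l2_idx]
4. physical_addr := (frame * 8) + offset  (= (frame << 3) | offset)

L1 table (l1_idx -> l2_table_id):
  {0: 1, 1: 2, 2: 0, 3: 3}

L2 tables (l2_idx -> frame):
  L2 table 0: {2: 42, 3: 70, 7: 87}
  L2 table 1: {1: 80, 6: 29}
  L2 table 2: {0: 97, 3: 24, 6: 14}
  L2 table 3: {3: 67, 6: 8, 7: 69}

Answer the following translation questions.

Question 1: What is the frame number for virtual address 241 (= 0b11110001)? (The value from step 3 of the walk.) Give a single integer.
Answer: 8

Derivation:
vaddr = 241: l1_idx=3, l2_idx=6
L1[3] = 3; L2[3][6] = 8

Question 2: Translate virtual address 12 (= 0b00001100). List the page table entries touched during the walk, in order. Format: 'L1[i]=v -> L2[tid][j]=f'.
Answer: L1[0]=1 -> L2[1][1]=80

Derivation:
vaddr = 12 = 0b00001100
Split: l1_idx=0, l2_idx=1, offset=4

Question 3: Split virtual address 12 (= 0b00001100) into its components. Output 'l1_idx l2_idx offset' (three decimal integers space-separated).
vaddr = 12 = 0b00001100
  top 2 bits -> l1_idx = 0
  next 3 bits -> l2_idx = 1
  bottom 3 bits -> offset = 4

Answer: 0 1 4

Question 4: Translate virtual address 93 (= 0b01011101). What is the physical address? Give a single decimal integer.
Answer: 197

Derivation:
vaddr = 93 = 0b01011101
Split: l1_idx=1, l2_idx=3, offset=5
L1[1] = 2
L2[2][3] = 24
paddr = 24 * 8 + 5 = 197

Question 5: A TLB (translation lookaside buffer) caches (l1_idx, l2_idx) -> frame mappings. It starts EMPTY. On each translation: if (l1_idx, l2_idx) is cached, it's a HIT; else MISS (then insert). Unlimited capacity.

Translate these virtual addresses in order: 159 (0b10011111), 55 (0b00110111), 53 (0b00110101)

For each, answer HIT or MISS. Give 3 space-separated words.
vaddr=159: (2,3) not in TLB -> MISS, insert
vaddr=55: (0,6) not in TLB -> MISS, insert
vaddr=53: (0,6) in TLB -> HIT

Answer: MISS MISS HIT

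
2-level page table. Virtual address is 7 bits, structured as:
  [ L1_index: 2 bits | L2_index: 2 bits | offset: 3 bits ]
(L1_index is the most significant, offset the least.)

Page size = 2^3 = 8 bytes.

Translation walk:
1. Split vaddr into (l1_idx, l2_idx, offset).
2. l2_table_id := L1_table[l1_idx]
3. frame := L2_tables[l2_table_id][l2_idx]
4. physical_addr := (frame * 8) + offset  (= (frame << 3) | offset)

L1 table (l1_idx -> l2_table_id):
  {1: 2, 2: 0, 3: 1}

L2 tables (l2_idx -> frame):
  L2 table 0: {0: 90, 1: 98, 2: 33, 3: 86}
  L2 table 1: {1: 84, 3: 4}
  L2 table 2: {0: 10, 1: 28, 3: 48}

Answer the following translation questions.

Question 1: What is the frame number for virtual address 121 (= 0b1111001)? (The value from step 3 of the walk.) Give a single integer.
Answer: 4

Derivation:
vaddr = 121: l1_idx=3, l2_idx=3
L1[3] = 1; L2[1][3] = 4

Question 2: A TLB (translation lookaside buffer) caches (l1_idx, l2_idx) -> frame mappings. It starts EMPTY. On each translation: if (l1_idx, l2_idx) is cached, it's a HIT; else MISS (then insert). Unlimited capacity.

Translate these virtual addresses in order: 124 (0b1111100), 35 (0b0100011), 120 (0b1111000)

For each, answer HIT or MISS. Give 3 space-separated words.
Answer: MISS MISS HIT

Derivation:
vaddr=124: (3,3) not in TLB -> MISS, insert
vaddr=35: (1,0) not in TLB -> MISS, insert
vaddr=120: (3,3) in TLB -> HIT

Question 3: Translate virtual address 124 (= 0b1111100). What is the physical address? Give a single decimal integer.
vaddr = 124 = 0b1111100
Split: l1_idx=3, l2_idx=3, offset=4
L1[3] = 1
L2[1][3] = 4
paddr = 4 * 8 + 4 = 36

Answer: 36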